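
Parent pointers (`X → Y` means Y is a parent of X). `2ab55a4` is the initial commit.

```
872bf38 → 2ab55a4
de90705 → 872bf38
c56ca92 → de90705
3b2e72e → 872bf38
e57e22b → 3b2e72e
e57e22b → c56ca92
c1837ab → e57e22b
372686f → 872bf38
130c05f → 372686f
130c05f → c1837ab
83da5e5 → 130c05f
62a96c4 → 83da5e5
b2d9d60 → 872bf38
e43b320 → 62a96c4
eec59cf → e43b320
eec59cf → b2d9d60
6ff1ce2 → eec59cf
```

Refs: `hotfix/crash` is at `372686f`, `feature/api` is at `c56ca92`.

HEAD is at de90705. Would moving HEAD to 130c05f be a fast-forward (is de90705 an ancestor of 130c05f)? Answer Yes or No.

Yes

A fast-forward from de90705 to 130c05f is possible iff de90705 is an ancestor of 130c05f.
Ancestors of 130c05f: {130c05f, 2ab55a4, 372686f, 3b2e72e, 872bf38, c1837ab, c56ca92, de90705, e57e22b}.
de90705 is among them, so fast-forward is possible.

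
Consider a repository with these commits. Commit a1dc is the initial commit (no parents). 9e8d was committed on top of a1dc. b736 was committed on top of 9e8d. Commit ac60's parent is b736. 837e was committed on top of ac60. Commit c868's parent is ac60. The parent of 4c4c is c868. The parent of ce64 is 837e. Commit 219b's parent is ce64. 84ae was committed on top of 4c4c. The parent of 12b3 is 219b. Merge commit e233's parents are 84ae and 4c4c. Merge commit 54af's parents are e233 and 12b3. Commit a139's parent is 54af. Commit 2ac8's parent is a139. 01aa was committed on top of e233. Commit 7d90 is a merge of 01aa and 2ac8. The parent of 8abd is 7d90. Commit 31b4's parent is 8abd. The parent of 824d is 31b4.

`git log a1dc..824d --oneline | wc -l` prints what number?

Reachable from 824d: {01aa, 12b3, 219b, 2ac8, 31b4, 4c4c, 54af, 7d90, 824d, 837e, 84ae, 8abd, 9e8d, a139, a1dc, ac60, b736, c868, ce64, e233}.
Reachable from a1dc: {a1dc}.
In 824d's history but not a1dc's: {01aa, 12b3, 219b, 2ac8, 31b4, 4c4c, 54af, 7d90, 824d, 837e, 84ae, 8abd, 9e8d, a139, ac60, b736, c868, ce64, e233} — 19 commits.

19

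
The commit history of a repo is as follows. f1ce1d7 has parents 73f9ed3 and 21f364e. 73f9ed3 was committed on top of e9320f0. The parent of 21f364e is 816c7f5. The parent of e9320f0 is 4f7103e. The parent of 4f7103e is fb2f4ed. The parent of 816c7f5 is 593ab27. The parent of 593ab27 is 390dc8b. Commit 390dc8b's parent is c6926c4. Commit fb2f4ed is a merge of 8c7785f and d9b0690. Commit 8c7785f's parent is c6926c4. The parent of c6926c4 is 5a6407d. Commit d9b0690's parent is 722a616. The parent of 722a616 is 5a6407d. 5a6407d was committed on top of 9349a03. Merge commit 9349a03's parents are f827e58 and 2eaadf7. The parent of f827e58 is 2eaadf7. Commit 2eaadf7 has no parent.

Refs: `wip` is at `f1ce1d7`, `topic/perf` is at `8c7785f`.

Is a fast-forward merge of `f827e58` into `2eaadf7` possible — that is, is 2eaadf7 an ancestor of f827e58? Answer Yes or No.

Yes

A fast-forward from 2eaadf7 to f827e58 is possible iff 2eaadf7 is an ancestor of f827e58.
Ancestors of f827e58: {2eaadf7, f827e58}.
2eaadf7 is among them, so fast-forward is possible.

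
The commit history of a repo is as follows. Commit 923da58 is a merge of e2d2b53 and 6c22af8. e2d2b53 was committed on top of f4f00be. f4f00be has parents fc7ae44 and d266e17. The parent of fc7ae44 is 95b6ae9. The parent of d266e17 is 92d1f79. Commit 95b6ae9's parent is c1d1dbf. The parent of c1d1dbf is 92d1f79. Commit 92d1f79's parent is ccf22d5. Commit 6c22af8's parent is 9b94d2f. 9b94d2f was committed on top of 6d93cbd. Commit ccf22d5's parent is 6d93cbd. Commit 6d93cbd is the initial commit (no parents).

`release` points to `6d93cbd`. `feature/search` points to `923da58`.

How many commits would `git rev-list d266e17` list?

4

Walking parent pointers from d266e17: reachable set = {6d93cbd, 92d1f79, ccf22d5, d266e17}.
That is 4 commits.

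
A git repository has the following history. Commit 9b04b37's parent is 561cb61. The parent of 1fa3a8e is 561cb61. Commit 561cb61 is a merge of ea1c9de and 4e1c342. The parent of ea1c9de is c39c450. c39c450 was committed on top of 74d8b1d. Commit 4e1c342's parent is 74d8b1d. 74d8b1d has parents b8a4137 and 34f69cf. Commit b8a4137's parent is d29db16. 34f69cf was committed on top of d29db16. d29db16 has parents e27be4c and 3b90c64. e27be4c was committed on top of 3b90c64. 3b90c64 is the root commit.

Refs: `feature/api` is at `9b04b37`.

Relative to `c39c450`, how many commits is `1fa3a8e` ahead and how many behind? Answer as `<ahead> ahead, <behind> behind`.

4 ahead, 0 behind

Reachable from 1fa3a8e: {1fa3a8e, 34f69cf, 3b90c64, 4e1c342, 561cb61, 74d8b1d, b8a4137, c39c450, d29db16, e27be4c, ea1c9de}.
Reachable from c39c450: {34f69cf, 3b90c64, 74d8b1d, b8a4137, c39c450, d29db16, e27be4c}.
Only in 1fa3a8e's history (ahead): {1fa3a8e, 4e1c342, 561cb61, ea1c9de} — 4.
Only in c39c450's history (behind): {} — 0.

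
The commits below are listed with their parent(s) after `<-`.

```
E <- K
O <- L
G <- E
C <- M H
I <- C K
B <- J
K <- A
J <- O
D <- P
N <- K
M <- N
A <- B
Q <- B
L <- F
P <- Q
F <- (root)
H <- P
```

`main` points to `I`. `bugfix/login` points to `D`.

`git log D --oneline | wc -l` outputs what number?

Walking parent pointers from D: reachable set = {B, D, F, J, L, O, P, Q}.
That is 8 commits.

8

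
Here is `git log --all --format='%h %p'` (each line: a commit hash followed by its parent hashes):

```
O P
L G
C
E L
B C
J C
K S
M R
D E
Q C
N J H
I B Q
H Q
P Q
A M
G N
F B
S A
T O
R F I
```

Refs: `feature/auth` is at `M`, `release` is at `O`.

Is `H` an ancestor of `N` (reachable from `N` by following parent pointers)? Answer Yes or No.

Ancestors of N (commits reachable by following parents): {C, H, J, N, Q}.
H is in that set, so it is an ancestor of N.

Yes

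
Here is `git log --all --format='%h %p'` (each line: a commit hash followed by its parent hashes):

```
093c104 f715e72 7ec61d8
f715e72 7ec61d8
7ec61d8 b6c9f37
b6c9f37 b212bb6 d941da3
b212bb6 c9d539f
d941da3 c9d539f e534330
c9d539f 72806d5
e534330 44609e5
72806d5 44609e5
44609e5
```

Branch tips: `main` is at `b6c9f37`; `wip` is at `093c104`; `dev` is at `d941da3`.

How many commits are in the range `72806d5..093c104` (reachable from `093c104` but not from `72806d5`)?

8

Reachable from 093c104: {093c104, 44609e5, 72806d5, 7ec61d8, b212bb6, b6c9f37, c9d539f, d941da3, e534330, f715e72}.
Reachable from 72806d5: {44609e5, 72806d5}.
In 093c104's history but not 72806d5's: {093c104, 7ec61d8, b212bb6, b6c9f37, c9d539f, d941da3, e534330, f715e72} — 8 commits.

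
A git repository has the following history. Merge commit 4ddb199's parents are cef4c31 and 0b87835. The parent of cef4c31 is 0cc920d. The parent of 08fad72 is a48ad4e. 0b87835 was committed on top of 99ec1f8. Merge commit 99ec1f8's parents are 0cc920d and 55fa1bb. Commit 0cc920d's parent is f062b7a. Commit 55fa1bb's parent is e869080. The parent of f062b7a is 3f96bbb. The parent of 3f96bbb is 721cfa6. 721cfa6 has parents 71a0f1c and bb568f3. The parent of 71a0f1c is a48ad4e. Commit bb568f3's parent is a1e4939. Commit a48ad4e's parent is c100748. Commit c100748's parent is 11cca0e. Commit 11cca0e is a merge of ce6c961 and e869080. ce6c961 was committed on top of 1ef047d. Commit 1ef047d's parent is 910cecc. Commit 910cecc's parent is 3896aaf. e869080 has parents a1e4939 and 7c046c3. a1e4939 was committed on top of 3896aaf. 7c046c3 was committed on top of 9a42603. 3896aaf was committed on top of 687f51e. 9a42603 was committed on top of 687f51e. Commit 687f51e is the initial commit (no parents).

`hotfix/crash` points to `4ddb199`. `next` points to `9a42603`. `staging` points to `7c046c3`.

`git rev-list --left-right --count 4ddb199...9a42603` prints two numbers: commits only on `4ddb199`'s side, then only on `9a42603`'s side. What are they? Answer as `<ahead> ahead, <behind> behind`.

Reachable from 4ddb199: {0b87835, 0cc920d, 11cca0e, 1ef047d, 3896aaf, 3f96bbb, 4ddb199, 55fa1bb, 687f51e, 71a0f1c, 721cfa6, 7c046c3, 910cecc, 99ec1f8, 9a42603, a1e4939, a48ad4e, bb568f3, c100748, ce6c961, cef4c31, e869080, f062b7a}.
Reachable from 9a42603: {687f51e, 9a42603}.
Only in 4ddb199's history (ahead): {0b87835, 0cc920d, 11cca0e, 1ef047d, 3896aaf, 3f96bbb, 4ddb199, 55fa1bb, 71a0f1c, 721cfa6, 7c046c3, 910cecc, 99ec1f8, a1e4939, a48ad4e, bb568f3, c100748, ce6c961, cef4c31, e869080, f062b7a} — 21.
Only in 9a42603's history (behind): {} — 0.

21 ahead, 0 behind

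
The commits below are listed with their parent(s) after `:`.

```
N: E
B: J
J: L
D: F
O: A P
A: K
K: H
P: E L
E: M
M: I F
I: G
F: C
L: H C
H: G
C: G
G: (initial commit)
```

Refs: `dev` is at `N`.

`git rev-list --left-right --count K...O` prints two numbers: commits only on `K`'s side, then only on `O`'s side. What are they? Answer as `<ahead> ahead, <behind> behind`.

Reachable from K: {G, H, K}.
Reachable from O: {A, C, E, F, G, H, I, K, L, M, O, P}.
Only in K's history (ahead): {} — 0.
Only in O's history (behind): {A, C, E, F, I, L, M, O, P} — 9.

0 ahead, 9 behind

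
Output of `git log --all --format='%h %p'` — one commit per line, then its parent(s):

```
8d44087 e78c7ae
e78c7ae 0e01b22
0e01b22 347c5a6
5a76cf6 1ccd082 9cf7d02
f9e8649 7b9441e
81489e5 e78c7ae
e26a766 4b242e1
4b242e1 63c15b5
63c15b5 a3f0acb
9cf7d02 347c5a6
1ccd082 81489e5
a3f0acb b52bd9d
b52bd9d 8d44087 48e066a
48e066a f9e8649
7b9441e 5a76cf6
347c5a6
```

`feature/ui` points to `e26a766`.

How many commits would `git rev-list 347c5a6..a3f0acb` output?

Reachable from a3f0acb: {0e01b22, 1ccd082, 347c5a6, 48e066a, 5a76cf6, 7b9441e, 81489e5, 8d44087, 9cf7d02, a3f0acb, b52bd9d, e78c7ae, f9e8649}.
Reachable from 347c5a6: {347c5a6}.
In a3f0acb's history but not 347c5a6's: {0e01b22, 1ccd082, 48e066a, 5a76cf6, 7b9441e, 81489e5, 8d44087, 9cf7d02, a3f0acb, b52bd9d, e78c7ae, f9e8649} — 12 commits.

12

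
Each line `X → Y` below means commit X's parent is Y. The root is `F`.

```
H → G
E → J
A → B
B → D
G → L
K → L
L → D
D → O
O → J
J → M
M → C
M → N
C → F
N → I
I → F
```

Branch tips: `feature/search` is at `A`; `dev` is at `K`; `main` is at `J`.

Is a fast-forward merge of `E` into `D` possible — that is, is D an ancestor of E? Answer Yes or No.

A fast-forward from D to E is possible iff D is an ancestor of E.
Ancestors of E: {C, E, F, I, J, M, N}.
D is not among them, so fast-forward is not possible.

No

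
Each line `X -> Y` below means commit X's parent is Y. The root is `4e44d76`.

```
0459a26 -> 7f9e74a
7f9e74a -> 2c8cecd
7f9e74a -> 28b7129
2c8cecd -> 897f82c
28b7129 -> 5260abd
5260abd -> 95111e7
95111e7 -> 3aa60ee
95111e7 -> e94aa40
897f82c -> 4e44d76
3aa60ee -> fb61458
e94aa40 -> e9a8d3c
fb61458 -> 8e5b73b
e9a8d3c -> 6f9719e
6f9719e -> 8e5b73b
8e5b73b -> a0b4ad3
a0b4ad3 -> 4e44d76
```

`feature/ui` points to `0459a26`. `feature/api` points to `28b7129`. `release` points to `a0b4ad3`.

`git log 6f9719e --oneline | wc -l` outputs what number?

Walking parent pointers from 6f9719e: reachable set = {4e44d76, 6f9719e, 8e5b73b, a0b4ad3}.
That is 4 commits.

4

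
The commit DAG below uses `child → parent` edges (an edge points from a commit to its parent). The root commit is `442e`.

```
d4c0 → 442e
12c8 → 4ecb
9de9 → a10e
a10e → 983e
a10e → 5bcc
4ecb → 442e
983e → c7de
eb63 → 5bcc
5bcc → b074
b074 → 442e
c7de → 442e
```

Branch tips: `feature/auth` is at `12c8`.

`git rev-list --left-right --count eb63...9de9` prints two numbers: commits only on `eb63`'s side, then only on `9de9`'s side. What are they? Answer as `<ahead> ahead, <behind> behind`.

Reachable from eb63: {442e, 5bcc, b074, eb63}.
Reachable from 9de9: {442e, 5bcc, 983e, 9de9, a10e, b074, c7de}.
Only in eb63's history (ahead): {eb63} — 1.
Only in 9de9's history (behind): {983e, 9de9, a10e, c7de} — 4.

1 ahead, 4 behind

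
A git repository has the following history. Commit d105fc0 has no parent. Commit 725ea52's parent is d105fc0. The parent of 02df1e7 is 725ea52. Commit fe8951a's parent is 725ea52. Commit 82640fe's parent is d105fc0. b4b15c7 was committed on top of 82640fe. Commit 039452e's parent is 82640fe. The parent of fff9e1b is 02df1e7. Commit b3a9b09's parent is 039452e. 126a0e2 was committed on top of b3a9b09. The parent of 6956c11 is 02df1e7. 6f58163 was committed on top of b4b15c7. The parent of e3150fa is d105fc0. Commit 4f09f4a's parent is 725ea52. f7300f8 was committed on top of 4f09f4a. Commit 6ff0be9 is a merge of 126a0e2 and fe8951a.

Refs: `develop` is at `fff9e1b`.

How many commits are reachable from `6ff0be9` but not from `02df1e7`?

6

Reachable from 6ff0be9: {039452e, 126a0e2, 6ff0be9, 725ea52, 82640fe, b3a9b09, d105fc0, fe8951a}.
Reachable from 02df1e7: {02df1e7, 725ea52, d105fc0}.
In 6ff0be9's history but not 02df1e7's: {039452e, 126a0e2, 6ff0be9, 82640fe, b3a9b09, fe8951a} — 6 commits.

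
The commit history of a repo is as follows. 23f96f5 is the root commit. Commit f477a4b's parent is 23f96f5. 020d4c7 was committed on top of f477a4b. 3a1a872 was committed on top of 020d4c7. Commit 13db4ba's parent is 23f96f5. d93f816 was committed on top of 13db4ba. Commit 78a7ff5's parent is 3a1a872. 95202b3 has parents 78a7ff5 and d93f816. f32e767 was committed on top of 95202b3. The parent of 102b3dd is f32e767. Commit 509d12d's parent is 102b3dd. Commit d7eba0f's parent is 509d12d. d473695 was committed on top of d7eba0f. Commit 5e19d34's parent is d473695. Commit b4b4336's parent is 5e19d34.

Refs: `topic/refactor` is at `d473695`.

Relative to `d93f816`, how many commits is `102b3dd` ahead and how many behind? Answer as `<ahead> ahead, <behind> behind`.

Reachable from 102b3dd: {020d4c7, 102b3dd, 13db4ba, 23f96f5, 3a1a872, 78a7ff5, 95202b3, d93f816, f32e767, f477a4b}.
Reachable from d93f816: {13db4ba, 23f96f5, d93f816}.
Only in 102b3dd's history (ahead): {020d4c7, 102b3dd, 3a1a872, 78a7ff5, 95202b3, f32e767, f477a4b} — 7.
Only in d93f816's history (behind): {} — 0.

7 ahead, 0 behind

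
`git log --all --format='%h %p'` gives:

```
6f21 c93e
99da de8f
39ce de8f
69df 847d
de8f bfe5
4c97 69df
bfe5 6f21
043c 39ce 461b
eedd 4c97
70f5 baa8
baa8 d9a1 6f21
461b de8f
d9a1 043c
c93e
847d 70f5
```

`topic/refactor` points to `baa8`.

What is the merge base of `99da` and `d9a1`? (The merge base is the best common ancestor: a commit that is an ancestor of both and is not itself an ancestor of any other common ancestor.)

Ancestors of 99da: {6f21, 99da, bfe5, c93e, de8f}.
Ancestors of d9a1: {043c, 39ce, 461b, 6f21, bfe5, c93e, d9a1, de8f}.
Common ancestors: {6f21, bfe5, c93e, de8f}.
Among these, de8f is not an ancestor of any other common ancestor — it is the merge base.

de8f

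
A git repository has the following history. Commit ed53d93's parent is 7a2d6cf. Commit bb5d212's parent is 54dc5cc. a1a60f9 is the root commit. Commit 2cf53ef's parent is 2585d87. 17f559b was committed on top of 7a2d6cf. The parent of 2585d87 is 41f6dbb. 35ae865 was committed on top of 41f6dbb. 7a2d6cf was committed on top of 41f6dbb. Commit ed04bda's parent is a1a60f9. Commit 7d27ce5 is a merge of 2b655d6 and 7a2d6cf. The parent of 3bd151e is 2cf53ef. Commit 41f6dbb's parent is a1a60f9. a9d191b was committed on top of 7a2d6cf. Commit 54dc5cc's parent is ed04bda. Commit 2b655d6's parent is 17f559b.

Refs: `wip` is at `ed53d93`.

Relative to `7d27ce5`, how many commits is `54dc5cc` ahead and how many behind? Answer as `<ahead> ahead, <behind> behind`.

2 ahead, 5 behind

Reachable from 54dc5cc: {54dc5cc, a1a60f9, ed04bda}.
Reachable from 7d27ce5: {17f559b, 2b655d6, 41f6dbb, 7a2d6cf, 7d27ce5, a1a60f9}.
Only in 54dc5cc's history (ahead): {54dc5cc, ed04bda} — 2.
Only in 7d27ce5's history (behind): {17f559b, 2b655d6, 41f6dbb, 7a2d6cf, 7d27ce5} — 5.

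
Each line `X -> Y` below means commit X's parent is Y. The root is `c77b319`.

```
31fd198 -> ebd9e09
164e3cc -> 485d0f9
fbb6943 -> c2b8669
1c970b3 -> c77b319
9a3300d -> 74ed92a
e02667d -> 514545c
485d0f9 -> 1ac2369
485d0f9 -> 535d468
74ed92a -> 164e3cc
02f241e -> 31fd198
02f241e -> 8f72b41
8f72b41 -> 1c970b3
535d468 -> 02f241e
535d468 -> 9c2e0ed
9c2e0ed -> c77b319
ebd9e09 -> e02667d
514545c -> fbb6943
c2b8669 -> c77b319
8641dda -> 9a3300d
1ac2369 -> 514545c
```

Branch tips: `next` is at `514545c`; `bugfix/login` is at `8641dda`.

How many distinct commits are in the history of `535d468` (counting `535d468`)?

12

Walking parent pointers from 535d468: reachable set = {02f241e, 1c970b3, 31fd198, 514545c, 535d468, 8f72b41, 9c2e0ed, c2b8669, c77b319, e02667d, ebd9e09, fbb6943}.
That is 12 commits.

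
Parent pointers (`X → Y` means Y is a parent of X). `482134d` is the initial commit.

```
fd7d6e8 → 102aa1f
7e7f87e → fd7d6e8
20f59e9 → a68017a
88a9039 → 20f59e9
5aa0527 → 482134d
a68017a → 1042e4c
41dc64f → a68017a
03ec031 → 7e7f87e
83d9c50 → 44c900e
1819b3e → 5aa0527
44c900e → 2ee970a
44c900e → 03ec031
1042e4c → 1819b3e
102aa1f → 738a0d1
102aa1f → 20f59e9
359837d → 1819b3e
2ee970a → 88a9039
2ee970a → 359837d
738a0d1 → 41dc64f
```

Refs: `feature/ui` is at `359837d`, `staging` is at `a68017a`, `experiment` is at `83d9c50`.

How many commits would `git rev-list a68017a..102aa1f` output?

Reachable from 102aa1f: {102aa1f, 1042e4c, 1819b3e, 20f59e9, 41dc64f, 482134d, 5aa0527, 738a0d1, a68017a}.
Reachable from a68017a: {1042e4c, 1819b3e, 482134d, 5aa0527, a68017a}.
In 102aa1f's history but not a68017a's: {102aa1f, 20f59e9, 41dc64f, 738a0d1} — 4 commits.

4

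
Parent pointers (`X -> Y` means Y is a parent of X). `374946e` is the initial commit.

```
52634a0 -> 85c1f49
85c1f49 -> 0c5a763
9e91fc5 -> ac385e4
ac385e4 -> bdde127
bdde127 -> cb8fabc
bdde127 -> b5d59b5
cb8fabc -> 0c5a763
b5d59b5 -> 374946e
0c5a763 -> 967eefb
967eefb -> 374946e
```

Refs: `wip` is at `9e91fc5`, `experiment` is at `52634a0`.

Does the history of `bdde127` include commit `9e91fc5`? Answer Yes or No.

No

Ancestors of bdde127: {0c5a763, 374946e, 967eefb, b5d59b5, bdde127, cb8fabc}.
9e91fc5 is not in that set, so it is not an ancestor of bdde127.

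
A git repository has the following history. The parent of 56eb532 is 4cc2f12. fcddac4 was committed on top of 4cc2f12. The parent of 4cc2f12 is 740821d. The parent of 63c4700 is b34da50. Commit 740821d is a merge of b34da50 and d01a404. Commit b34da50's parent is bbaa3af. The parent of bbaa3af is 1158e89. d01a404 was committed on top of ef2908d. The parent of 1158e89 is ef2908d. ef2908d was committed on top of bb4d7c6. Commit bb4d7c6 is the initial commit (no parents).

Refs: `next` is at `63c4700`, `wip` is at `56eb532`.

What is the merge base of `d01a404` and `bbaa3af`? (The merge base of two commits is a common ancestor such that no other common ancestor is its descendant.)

Ancestors of d01a404: {bb4d7c6, d01a404, ef2908d}.
Ancestors of bbaa3af: {1158e89, bb4d7c6, bbaa3af, ef2908d}.
Common ancestors: {bb4d7c6, ef2908d}.
Among these, ef2908d is not an ancestor of any other common ancestor — it is the merge base.

ef2908d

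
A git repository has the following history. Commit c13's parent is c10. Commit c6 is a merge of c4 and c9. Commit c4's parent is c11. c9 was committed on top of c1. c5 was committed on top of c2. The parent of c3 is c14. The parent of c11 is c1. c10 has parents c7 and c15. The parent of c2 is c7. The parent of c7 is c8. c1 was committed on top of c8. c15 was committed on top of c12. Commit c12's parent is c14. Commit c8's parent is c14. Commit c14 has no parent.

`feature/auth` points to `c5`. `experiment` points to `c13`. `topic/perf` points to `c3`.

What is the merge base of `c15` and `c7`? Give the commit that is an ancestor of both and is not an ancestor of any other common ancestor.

Ancestors of c15: {c12, c14, c15}.
Ancestors of c7: {c14, c7, c8}.
Common ancestors: {c14}.
The only common ancestor is c14, so it is the merge base.

c14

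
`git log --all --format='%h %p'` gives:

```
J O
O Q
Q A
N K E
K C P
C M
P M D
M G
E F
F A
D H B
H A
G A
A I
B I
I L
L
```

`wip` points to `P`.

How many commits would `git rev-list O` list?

5

Walking parent pointers from O: reachable set = {A, I, L, O, Q}.
That is 5 commits.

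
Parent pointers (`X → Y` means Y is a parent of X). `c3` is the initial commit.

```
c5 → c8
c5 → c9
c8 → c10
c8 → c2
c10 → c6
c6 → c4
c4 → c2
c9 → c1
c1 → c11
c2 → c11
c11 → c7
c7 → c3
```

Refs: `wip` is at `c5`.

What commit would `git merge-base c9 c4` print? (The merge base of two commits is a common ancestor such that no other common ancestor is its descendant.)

c11

Ancestors of c9: {c1, c11, c3, c7, c9}.
Ancestors of c4: {c11, c2, c3, c4, c7}.
Common ancestors: {c11, c3, c7}.
Among these, c11 is not an ancestor of any other common ancestor — it is the merge base.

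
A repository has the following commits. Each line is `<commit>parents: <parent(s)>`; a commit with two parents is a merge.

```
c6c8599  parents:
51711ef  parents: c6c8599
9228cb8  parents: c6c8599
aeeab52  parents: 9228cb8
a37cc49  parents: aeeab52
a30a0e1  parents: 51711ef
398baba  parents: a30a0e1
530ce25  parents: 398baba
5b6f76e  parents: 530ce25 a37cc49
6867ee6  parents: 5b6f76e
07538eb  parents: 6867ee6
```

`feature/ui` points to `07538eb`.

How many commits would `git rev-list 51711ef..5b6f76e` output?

7

Reachable from 5b6f76e: {398baba, 51711ef, 530ce25, 5b6f76e, 9228cb8, a30a0e1, a37cc49, aeeab52, c6c8599}.
Reachable from 51711ef: {51711ef, c6c8599}.
In 5b6f76e's history but not 51711ef's: {398baba, 530ce25, 5b6f76e, 9228cb8, a30a0e1, a37cc49, aeeab52} — 7 commits.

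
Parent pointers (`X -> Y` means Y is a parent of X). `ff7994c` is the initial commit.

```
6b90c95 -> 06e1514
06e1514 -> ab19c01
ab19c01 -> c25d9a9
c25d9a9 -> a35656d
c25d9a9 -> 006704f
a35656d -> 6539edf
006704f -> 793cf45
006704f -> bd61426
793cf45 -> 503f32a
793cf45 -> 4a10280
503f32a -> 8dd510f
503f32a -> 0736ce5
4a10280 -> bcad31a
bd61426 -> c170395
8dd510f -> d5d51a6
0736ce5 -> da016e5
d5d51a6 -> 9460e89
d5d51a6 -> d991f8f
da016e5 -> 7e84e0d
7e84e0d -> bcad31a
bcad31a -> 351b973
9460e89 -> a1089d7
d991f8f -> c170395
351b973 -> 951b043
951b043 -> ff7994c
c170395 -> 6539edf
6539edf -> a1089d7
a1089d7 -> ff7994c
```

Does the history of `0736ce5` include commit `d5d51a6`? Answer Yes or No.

Ancestors of 0736ce5: {0736ce5, 351b973, 7e84e0d, 951b043, bcad31a, da016e5, ff7994c}.
d5d51a6 is not in that set, so it is not an ancestor of 0736ce5.

No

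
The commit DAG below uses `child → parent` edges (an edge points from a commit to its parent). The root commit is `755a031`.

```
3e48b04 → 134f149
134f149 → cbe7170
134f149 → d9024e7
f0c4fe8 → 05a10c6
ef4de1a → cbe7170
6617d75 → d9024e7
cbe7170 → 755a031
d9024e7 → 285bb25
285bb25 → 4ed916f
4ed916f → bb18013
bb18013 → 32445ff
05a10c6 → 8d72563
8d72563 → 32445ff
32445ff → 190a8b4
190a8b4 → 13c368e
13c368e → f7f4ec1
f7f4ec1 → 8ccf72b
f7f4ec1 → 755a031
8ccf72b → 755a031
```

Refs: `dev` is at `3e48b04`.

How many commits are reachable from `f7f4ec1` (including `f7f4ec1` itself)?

3

Walking parent pointers from f7f4ec1: reachable set = {755a031, 8ccf72b, f7f4ec1}.
That is 3 commits.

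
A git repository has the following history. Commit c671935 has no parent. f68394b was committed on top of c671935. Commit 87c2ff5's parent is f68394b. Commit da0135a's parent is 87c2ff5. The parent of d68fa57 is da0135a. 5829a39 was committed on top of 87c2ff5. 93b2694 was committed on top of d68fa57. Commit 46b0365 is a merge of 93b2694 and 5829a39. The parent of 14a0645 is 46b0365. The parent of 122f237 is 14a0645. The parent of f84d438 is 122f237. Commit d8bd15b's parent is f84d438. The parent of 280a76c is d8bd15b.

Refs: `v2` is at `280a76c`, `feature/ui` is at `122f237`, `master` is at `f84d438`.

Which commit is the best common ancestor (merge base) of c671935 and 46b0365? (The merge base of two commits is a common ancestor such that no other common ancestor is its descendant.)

c671935

Ancestors of c671935: {c671935}.
Ancestors of 46b0365: {46b0365, 5829a39, 87c2ff5, 93b2694, c671935, d68fa57, da0135a, f68394b}.
Common ancestors: {c671935}.
The only common ancestor is c671935, so it is the merge base.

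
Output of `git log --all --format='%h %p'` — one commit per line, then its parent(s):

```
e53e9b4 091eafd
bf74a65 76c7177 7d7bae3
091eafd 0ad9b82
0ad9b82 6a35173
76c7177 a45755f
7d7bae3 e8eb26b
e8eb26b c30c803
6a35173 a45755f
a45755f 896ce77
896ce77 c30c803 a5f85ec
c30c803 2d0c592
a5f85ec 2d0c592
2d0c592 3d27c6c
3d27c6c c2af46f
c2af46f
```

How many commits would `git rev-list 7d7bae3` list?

Walking parent pointers from 7d7bae3: reachable set = {2d0c592, 3d27c6c, 7d7bae3, c2af46f, c30c803, e8eb26b}.
That is 6 commits.

6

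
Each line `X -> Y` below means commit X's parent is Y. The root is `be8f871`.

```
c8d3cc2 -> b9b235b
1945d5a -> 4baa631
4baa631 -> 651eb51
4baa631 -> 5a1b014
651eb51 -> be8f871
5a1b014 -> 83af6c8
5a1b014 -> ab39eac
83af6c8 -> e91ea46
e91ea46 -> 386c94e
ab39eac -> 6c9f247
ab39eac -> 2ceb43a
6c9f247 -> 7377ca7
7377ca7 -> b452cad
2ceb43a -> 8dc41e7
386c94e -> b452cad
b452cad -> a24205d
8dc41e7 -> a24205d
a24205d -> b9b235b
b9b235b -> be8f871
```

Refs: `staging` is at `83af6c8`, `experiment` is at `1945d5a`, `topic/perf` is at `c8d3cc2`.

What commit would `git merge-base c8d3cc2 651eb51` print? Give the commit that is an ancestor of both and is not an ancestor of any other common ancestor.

be8f871

Ancestors of c8d3cc2: {b9b235b, be8f871, c8d3cc2}.
Ancestors of 651eb51: {651eb51, be8f871}.
Common ancestors: {be8f871}.
The only common ancestor is be8f871, so it is the merge base.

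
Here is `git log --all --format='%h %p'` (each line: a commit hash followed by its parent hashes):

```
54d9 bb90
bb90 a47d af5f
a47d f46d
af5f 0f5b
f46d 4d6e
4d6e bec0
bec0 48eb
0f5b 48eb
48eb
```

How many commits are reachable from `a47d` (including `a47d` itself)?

Walking parent pointers from a47d: reachable set = {48eb, 4d6e, a47d, bec0, f46d}.
That is 5 commits.

5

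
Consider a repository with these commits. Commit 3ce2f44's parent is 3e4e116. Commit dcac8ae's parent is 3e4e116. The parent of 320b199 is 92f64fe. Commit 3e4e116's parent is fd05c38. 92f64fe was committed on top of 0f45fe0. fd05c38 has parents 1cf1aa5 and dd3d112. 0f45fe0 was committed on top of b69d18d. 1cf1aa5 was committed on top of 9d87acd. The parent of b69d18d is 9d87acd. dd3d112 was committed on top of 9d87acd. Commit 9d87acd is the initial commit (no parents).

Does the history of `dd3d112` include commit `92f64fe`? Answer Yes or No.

Ancestors of dd3d112: {9d87acd, dd3d112}.
92f64fe is not in that set, so it is not an ancestor of dd3d112.

No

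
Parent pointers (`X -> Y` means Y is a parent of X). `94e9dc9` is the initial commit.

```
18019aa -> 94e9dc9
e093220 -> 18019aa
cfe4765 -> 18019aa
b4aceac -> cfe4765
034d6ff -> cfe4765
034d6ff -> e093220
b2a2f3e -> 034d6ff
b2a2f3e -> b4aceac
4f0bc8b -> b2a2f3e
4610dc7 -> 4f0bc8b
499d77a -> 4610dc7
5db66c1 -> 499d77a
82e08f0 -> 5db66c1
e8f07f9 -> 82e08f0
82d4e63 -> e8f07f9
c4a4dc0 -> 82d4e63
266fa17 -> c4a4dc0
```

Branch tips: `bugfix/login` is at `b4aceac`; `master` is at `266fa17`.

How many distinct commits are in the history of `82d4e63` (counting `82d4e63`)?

14

Walking parent pointers from 82d4e63: reachable set = {034d6ff, 18019aa, 4610dc7, 499d77a, 4f0bc8b, 5db66c1, 82d4e63, 82e08f0, 94e9dc9, b2a2f3e, b4aceac, cfe4765, e093220, e8f07f9}.
That is 14 commits.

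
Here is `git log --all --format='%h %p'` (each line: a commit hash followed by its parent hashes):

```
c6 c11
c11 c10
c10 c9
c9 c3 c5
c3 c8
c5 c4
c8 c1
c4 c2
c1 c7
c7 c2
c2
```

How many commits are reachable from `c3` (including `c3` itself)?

Walking parent pointers from c3: reachable set = {c1, c2, c3, c7, c8}.
That is 5 commits.

5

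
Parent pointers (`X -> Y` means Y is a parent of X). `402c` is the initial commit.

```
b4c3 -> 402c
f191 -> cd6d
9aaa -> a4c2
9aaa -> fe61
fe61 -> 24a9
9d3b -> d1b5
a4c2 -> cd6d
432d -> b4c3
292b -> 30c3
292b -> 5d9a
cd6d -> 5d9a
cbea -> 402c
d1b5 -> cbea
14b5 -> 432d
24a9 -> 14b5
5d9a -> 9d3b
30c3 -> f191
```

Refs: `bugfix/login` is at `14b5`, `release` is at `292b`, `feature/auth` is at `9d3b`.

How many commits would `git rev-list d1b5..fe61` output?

5

Reachable from fe61: {14b5, 24a9, 402c, 432d, b4c3, fe61}.
Reachable from d1b5: {402c, cbea, d1b5}.
In fe61's history but not d1b5's: {14b5, 24a9, 432d, b4c3, fe61} — 5 commits.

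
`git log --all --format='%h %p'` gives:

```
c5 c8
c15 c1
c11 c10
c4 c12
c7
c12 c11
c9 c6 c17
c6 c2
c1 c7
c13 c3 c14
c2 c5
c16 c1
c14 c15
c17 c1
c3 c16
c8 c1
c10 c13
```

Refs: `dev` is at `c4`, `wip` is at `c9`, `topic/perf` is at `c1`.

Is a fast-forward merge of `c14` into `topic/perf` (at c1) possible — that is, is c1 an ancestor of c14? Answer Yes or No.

A fast-forward from c1 to c14 is possible iff c1 is an ancestor of c14.
Ancestors of c14: {c1, c14, c15, c7}.
c1 is among them, so fast-forward is possible.

Yes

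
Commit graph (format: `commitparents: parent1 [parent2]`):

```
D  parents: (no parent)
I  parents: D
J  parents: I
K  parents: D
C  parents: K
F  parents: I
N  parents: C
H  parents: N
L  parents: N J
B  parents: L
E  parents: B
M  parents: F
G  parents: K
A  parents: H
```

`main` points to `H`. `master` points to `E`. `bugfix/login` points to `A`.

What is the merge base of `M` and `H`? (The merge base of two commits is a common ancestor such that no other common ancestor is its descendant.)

Ancestors of M: {D, F, I, M}.
Ancestors of H: {C, D, H, K, N}.
Common ancestors: {D}.
The only common ancestor is D, so it is the merge base.

D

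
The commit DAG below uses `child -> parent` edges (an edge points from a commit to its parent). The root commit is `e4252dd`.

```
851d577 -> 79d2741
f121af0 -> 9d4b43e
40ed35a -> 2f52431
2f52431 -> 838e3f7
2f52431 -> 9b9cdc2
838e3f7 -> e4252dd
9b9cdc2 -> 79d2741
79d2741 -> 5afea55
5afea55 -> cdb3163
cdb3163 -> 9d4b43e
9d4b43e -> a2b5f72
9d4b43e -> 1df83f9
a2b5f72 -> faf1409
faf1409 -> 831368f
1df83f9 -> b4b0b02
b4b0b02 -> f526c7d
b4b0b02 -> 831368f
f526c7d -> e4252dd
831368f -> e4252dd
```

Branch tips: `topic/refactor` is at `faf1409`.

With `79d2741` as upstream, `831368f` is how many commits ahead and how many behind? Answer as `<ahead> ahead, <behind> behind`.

0 ahead, 9 behind

Reachable from 831368f: {831368f, e4252dd}.
Reachable from 79d2741: {1df83f9, 5afea55, 79d2741, 831368f, 9d4b43e, a2b5f72, b4b0b02, cdb3163, e4252dd, f526c7d, faf1409}.
Only in 831368f's history (ahead): {} — 0.
Only in 79d2741's history (behind): {1df83f9, 5afea55, 79d2741, 9d4b43e, a2b5f72, b4b0b02, cdb3163, f526c7d, faf1409} — 9.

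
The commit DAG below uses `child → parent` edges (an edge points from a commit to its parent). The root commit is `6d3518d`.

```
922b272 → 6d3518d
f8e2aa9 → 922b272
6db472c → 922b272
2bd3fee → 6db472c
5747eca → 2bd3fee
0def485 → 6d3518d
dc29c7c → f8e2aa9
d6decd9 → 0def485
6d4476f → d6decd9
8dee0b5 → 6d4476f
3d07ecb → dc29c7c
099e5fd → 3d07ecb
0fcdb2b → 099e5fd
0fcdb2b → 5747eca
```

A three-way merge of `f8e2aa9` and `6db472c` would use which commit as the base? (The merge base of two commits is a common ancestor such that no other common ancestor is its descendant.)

Ancestors of f8e2aa9: {6d3518d, 922b272, f8e2aa9}.
Ancestors of 6db472c: {6d3518d, 6db472c, 922b272}.
Common ancestors: {6d3518d, 922b272}.
Among these, 922b272 is not an ancestor of any other common ancestor — it is the merge base.

922b272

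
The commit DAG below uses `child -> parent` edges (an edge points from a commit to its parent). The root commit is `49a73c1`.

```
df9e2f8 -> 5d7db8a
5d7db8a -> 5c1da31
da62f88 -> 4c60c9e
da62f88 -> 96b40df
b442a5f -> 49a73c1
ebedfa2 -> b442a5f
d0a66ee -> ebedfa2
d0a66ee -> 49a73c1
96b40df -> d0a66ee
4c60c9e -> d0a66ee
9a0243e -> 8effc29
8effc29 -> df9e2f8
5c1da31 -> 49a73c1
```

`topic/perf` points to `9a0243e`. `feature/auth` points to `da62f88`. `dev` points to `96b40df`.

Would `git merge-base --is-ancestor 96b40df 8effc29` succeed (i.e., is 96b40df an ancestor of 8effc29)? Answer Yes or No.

No

Ancestors of 8effc29: {49a73c1, 5c1da31, 5d7db8a, 8effc29, df9e2f8}.
96b40df is not in that set, so it is not an ancestor of 8effc29.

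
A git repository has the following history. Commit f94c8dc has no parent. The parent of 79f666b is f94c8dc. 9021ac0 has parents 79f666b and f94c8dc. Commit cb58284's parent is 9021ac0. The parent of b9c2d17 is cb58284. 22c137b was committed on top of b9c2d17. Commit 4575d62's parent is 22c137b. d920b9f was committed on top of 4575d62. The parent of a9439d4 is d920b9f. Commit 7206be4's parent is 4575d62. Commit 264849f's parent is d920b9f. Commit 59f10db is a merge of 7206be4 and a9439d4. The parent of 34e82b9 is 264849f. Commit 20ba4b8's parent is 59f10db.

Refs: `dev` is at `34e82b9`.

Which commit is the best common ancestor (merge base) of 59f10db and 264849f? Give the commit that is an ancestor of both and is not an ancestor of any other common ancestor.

Ancestors of 59f10db: {22c137b, 4575d62, 59f10db, 7206be4, 79f666b, 9021ac0, a9439d4, b9c2d17, cb58284, d920b9f, f94c8dc}.
Ancestors of 264849f: {22c137b, 264849f, 4575d62, 79f666b, 9021ac0, b9c2d17, cb58284, d920b9f, f94c8dc}.
Common ancestors: {22c137b, 4575d62, 79f666b, 9021ac0, b9c2d17, cb58284, d920b9f, f94c8dc}.
Among these, d920b9f is not an ancestor of any other common ancestor — it is the merge base.

d920b9f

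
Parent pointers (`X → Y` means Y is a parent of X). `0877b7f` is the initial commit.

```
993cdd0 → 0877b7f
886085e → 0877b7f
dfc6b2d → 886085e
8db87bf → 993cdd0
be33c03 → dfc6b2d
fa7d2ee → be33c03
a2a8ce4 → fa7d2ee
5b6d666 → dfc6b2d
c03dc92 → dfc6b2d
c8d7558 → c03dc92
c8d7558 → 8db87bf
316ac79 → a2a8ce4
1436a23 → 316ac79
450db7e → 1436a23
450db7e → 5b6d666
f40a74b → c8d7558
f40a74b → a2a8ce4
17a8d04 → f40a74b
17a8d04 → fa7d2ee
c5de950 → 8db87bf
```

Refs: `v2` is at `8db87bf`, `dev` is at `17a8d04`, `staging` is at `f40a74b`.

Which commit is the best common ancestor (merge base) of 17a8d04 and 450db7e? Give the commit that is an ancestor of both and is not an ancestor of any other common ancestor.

Ancestors of 17a8d04: {0877b7f, 17a8d04, 886085e, 8db87bf, 993cdd0, a2a8ce4, be33c03, c03dc92, c8d7558, dfc6b2d, f40a74b, fa7d2ee}.
Ancestors of 450db7e: {0877b7f, 1436a23, 316ac79, 450db7e, 5b6d666, 886085e, a2a8ce4, be33c03, dfc6b2d, fa7d2ee}.
Common ancestors: {0877b7f, 886085e, a2a8ce4, be33c03, dfc6b2d, fa7d2ee}.
Among these, a2a8ce4 is not an ancestor of any other common ancestor — it is the merge base.

a2a8ce4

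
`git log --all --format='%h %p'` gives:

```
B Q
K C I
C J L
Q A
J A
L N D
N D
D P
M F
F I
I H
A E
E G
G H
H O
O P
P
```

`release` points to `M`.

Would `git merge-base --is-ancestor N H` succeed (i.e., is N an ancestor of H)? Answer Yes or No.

No

Ancestors of H: {H, O, P}.
N is not in that set, so it is not an ancestor of H.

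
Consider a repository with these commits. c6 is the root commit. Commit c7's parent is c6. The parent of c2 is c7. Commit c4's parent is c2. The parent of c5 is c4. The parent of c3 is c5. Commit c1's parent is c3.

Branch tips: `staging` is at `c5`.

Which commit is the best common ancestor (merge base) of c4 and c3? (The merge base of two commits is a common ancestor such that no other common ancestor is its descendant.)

c4

Ancestors of c4: {c2, c4, c6, c7}.
Ancestors of c3: {c2, c3, c4, c5, c6, c7}.
Common ancestors: {c2, c4, c6, c7}.
Among these, c4 is not an ancestor of any other common ancestor — it is the merge base.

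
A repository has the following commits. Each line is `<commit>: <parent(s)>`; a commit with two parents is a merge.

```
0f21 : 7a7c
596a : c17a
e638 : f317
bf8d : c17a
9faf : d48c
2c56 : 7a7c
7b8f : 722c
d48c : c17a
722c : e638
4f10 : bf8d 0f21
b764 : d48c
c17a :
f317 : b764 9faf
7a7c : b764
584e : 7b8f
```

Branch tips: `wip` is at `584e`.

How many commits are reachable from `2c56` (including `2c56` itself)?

5

Walking parent pointers from 2c56: reachable set = {2c56, 7a7c, b764, c17a, d48c}.
That is 5 commits.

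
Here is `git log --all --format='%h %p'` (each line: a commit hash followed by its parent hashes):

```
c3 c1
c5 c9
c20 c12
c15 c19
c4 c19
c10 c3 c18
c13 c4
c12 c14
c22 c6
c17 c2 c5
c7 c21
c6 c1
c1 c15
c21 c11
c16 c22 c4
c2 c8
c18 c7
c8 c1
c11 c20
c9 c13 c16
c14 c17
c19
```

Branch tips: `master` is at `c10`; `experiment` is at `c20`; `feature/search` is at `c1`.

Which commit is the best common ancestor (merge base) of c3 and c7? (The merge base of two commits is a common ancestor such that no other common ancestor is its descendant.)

Ancestors of c3: {c1, c15, c19, c3}.
Ancestors of c7: {c1, c11, c12, c13, c14, c15, c16, c17, c19, c2, c20, c21, c22, c4, c5, c6, c7, c8, c9}.
Common ancestors: {c1, c15, c19}.
Among these, c1 is not an ancestor of any other common ancestor — it is the merge base.

c1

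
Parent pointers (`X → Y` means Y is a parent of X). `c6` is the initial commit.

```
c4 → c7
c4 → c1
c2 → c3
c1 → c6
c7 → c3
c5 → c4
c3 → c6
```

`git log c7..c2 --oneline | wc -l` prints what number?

1

Reachable from c2: {c2, c3, c6}.
Reachable from c7: {c3, c6, c7}.
In c2's history but not c7's: {c2} — 1 commit.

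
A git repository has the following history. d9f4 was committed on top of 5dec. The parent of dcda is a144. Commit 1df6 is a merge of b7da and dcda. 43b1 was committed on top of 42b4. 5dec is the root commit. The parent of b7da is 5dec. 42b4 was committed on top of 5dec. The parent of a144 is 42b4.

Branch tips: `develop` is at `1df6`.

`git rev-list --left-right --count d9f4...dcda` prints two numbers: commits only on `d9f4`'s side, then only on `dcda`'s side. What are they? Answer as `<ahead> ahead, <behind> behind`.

1 ahead, 3 behind

Reachable from d9f4: {5dec, d9f4}.
Reachable from dcda: {42b4, 5dec, a144, dcda}.
Only in d9f4's history (ahead): {d9f4} — 1.
Only in dcda's history (behind): {42b4, a144, dcda} — 3.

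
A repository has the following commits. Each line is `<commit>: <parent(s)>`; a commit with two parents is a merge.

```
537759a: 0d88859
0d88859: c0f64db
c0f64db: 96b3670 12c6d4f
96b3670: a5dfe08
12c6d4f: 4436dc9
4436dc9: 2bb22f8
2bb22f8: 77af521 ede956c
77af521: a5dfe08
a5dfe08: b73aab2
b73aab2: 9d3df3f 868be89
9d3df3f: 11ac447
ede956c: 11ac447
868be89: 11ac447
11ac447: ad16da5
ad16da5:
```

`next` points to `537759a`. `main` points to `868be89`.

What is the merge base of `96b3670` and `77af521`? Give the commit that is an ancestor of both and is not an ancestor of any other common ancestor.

a5dfe08

Ancestors of 96b3670: {11ac447, 868be89, 96b3670, 9d3df3f, a5dfe08, ad16da5, b73aab2}.
Ancestors of 77af521: {11ac447, 77af521, 868be89, 9d3df3f, a5dfe08, ad16da5, b73aab2}.
Common ancestors: {11ac447, 868be89, 9d3df3f, a5dfe08, ad16da5, b73aab2}.
Among these, a5dfe08 is not an ancestor of any other common ancestor — it is the merge base.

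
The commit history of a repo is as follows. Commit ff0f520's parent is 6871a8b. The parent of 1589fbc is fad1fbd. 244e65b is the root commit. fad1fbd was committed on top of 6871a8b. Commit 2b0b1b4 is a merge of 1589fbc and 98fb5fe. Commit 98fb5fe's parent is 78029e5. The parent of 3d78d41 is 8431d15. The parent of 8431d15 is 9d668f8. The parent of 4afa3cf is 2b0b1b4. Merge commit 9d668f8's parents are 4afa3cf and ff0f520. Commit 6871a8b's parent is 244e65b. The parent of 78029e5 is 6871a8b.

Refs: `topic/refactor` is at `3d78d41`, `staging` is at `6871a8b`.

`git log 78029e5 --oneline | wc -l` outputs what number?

3

Walking parent pointers from 78029e5: reachable set = {244e65b, 6871a8b, 78029e5}.
That is 3 commits.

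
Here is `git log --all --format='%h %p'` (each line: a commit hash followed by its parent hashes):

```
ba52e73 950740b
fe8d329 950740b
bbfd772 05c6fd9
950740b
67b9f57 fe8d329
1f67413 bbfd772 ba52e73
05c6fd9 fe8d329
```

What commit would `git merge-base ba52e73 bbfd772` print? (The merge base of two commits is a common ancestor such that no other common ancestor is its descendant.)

950740b

Ancestors of ba52e73: {950740b, ba52e73}.
Ancestors of bbfd772: {05c6fd9, 950740b, bbfd772, fe8d329}.
Common ancestors: {950740b}.
The only common ancestor is 950740b, so it is the merge base.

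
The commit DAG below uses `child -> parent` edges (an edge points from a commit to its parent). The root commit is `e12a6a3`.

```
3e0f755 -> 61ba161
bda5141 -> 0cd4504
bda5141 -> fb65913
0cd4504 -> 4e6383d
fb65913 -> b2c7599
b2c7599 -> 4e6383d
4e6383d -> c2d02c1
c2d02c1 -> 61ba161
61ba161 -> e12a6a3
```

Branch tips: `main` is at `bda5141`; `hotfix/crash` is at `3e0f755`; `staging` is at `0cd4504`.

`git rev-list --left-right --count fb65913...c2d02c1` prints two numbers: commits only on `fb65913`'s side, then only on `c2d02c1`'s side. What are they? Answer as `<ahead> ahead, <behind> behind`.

Reachable from fb65913: {4e6383d, 61ba161, b2c7599, c2d02c1, e12a6a3, fb65913}.
Reachable from c2d02c1: {61ba161, c2d02c1, e12a6a3}.
Only in fb65913's history (ahead): {4e6383d, b2c7599, fb65913} — 3.
Only in c2d02c1's history (behind): {} — 0.

3 ahead, 0 behind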